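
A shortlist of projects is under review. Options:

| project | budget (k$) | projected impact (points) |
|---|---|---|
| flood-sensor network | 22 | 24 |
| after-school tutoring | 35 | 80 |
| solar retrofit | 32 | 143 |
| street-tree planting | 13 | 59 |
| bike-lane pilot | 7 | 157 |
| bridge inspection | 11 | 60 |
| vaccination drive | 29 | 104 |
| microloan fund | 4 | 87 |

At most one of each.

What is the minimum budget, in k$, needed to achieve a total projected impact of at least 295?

22

Look for the lowest-budget combination reaching 295.
bike-lane pilot + bridge inspection + microloan fund reaches 304 using 22 k$.
Any bundle with less than 22 k$ falls short of 295.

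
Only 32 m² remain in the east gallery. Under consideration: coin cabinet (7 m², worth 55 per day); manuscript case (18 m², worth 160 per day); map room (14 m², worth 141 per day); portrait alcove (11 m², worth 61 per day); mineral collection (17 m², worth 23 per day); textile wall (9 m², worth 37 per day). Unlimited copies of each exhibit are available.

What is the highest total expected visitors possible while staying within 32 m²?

301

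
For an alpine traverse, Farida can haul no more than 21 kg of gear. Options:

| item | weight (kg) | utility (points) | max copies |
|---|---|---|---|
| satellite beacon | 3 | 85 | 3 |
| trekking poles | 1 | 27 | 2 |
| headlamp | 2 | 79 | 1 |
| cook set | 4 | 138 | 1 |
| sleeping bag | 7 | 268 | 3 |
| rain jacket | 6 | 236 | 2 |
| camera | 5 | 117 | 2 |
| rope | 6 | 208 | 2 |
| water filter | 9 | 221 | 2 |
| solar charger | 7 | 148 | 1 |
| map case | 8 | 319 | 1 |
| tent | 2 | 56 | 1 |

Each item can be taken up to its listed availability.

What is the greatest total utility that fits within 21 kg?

Greedy by ratio would take trekking poles + headlamp + cook set + rain jacket + map case: 21 kg used, total 799.
The 7 kg tied up in trekking poles and headlamp and cook set is better spent on sleeping bag — total rises to 823 (21 kg).

823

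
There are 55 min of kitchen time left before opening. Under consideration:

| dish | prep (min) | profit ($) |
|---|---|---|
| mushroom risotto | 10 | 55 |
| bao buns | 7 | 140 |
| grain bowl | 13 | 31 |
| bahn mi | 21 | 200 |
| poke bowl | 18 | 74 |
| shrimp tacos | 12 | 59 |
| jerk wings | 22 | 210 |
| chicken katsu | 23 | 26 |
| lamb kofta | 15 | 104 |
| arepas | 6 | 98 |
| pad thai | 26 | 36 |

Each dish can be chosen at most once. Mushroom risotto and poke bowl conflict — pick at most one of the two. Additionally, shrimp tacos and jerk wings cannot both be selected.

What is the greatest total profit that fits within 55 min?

The ratio ordering already packs tightly: bao buns + jerk wings + lamb kofta + arepas, 50 min, 552.
Next best is bao buns + bahn mi + jerk wings at 550 (50 min) — short by 2.

552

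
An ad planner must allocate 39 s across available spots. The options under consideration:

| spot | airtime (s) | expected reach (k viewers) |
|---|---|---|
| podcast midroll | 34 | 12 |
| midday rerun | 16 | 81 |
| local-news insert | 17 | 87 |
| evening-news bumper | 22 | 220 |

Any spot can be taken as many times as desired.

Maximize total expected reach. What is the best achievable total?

307

Density check — evening-news bumper 10.00, local-news insert 5.12, midday rerun 5.06, podcast midroll 0.35 are the best per s.
Taking local-news insert + evening-news bumper: 39 s used, 307 in expected reach.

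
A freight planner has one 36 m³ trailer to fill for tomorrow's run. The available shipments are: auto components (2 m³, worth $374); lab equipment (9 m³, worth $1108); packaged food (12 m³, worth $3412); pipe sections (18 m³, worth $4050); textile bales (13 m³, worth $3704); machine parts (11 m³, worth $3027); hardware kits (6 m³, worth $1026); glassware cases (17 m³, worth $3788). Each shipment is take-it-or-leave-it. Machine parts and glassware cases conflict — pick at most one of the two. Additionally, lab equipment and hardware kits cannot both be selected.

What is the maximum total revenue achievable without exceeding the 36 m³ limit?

10143

Packaged food + textile bales + machine parts uses 36 of the 36 m³ and totals 10143.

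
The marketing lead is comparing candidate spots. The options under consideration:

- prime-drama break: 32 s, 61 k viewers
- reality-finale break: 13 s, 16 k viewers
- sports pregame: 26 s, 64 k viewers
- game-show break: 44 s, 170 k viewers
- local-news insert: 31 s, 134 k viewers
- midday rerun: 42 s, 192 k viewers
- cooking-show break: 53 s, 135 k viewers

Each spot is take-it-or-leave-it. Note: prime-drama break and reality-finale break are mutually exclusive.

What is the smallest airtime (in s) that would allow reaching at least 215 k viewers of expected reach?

68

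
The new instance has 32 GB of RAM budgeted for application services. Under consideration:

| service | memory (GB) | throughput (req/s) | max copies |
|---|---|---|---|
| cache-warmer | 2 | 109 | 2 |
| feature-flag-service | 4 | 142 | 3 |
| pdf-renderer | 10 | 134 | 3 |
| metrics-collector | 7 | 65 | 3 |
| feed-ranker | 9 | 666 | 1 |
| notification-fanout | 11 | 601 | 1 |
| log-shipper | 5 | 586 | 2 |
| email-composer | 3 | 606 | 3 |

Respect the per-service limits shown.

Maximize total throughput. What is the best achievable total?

The ratio ordering already packs tightly: 2×cache-warmer + feed-ranker + 2×log-shipper + 3×email-composer, 32 GB, 3874.
No other feasible combination exceeds 3874.

3874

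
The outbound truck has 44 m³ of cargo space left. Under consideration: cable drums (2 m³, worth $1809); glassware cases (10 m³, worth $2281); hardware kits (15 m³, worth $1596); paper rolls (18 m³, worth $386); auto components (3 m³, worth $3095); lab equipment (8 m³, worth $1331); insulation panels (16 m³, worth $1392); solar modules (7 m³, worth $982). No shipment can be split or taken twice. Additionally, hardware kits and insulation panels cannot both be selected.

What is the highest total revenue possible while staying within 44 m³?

10112

Density check — auto components 1031.67, cable drums 904.50, glassware cases 228.10 are the best per m³.
Taking the top-ratio shipments first gives cable drums + glassware cases + auto components + lab equipment + solar modules for 9498 (30 m³).
Dropping solar modules frees 7 m³; slotting in hardware kits (15 m³) lifts the total to 10112 at 38 m³.
Runner-up cable drums + glassware cases + auto components + lab equipment + insulation panels tops out at 9908.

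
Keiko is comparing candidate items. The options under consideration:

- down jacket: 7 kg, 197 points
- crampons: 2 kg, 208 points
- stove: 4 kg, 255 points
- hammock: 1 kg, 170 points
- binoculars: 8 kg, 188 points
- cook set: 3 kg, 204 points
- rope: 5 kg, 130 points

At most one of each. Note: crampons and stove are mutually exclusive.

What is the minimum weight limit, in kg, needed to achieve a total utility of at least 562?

Minimise kg subject to total utility ≥ 562.
crampons + hammock + cook set: 582 utility at 6 kg.
Below 6 kg the best achievable stays under 562.

6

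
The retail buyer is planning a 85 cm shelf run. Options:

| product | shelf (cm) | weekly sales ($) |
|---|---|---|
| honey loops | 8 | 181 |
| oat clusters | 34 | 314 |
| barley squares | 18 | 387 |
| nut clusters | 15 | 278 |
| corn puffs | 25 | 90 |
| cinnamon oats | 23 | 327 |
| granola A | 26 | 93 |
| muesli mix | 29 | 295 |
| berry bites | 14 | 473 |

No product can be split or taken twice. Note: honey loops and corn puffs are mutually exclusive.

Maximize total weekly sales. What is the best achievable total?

1646

Honey loops + barley squares + nut clusters + cinnamon oats + berry bites uses 78 of the 85 cm and totals 1646.
Runner-up honey loops + barley squares + nut clusters + muesli mix + berry bites tops out at 1614.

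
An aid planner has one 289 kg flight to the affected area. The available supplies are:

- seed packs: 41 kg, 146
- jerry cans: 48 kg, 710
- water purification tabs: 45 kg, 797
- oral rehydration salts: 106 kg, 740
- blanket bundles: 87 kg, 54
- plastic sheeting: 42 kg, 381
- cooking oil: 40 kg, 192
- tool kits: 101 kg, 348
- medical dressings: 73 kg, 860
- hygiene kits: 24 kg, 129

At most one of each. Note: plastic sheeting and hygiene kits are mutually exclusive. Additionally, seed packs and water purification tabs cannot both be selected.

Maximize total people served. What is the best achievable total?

3107

Ranking by ratio (people served/kg): water purification tabs 17.71, jerry cans 14.79, medical dressings 11.78, plastic sheeting 9.07.
Jerry cans + water purification tabs + oral rehydration salts + medical dressings uses 272 of the 289 kg and totals 3107.
Every other selection either busts 289 kg or breaks a pairing rule or fails to beat 3107.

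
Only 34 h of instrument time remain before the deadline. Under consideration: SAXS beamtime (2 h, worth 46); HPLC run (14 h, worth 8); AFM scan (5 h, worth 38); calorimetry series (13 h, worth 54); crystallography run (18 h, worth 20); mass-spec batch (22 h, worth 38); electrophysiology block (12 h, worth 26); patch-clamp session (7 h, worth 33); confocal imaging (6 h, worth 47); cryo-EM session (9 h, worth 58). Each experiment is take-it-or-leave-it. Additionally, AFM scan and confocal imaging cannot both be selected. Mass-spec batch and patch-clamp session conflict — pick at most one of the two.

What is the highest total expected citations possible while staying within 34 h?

205

By expected citations per h: SAXS beamtime 23.00, confocal imaging 7.83, AFM scan 7.60 lead.
SAXS beamtime + calorimetry series + confocal imaging + cryo-EM session uses 30 of the 34 h and totals 205.
The closest alternative, SAXS beamtime + AFM scan + calorimetry series + cryo-EM session, reaches only 196.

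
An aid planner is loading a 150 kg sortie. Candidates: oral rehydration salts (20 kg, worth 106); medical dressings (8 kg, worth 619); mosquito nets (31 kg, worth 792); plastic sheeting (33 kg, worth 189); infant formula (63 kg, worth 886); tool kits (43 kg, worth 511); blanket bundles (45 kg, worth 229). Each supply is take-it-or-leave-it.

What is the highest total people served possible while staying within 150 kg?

2808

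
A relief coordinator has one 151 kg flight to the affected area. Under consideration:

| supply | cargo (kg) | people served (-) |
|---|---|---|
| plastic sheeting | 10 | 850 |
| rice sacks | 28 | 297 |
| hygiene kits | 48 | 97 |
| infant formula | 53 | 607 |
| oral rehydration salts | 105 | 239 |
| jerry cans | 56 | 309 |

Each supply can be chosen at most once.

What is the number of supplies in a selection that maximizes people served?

4

The maximum people served within 151 kg is 2063.
One optimal bundle: plastic sheeting + rice sacks + infant formula + jerry cans (147 kg).
Every optimal selection uses 4 supplies.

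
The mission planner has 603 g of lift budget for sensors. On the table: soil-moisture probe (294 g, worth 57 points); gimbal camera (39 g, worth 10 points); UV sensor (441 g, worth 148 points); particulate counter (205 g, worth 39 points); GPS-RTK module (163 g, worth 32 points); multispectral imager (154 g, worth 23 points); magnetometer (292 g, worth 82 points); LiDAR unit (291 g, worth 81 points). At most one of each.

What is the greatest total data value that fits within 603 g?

171

The ratio heuristic lands on gimbal camera + UV sensor (158) but leaves 123 g idle.
The 39 g tied up in gimbal camera is better spent on multispectral imager — total rises to 171 (595 g).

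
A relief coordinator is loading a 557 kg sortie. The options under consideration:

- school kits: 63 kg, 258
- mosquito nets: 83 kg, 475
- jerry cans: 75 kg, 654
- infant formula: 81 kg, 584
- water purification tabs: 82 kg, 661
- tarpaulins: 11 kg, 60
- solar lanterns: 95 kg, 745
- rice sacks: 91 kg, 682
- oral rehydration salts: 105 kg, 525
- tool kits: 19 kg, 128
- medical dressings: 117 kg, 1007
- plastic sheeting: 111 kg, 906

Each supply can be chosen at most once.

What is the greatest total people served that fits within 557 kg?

4494

Greedy by ratio would take jerry cans + water purification tabs + tarpaulins + solar lanterns + tool kits + medical dressings + plastic sheeting: 510 kg used, total 4161.
A better packing is jerry cans + infant formula + water purification tabs + rice sacks + medical dressings + plastic sheeting: 557 kg, total 4494.
That's the maximum — no swap from here does better than 4494.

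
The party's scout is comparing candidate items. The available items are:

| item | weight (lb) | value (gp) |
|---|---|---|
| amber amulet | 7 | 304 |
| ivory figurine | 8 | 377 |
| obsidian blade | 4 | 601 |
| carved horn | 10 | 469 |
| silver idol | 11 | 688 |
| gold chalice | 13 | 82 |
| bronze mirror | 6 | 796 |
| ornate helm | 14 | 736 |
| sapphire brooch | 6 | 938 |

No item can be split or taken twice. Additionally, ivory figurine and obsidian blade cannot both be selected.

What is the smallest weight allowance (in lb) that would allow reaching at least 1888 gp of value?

16

Need the lightest bundle worth ≥ 1888.
Taking obsidian blade + bronze mirror + sapphire brooch gives 2335 (≥ 1888) for 16 lb.
Any bundle with less than 16 lb falls short of 1888.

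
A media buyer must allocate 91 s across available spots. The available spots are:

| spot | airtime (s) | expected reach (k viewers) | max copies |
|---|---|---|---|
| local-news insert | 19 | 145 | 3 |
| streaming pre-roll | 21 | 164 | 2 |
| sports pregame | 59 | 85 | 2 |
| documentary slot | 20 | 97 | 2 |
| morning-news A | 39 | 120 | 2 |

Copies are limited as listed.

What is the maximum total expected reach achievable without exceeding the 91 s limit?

618

Best packing: 2×local-news insert + 2×streaming pre-roll — 80 s, 618 total.
That's the maximum — no swap from here does better than 618.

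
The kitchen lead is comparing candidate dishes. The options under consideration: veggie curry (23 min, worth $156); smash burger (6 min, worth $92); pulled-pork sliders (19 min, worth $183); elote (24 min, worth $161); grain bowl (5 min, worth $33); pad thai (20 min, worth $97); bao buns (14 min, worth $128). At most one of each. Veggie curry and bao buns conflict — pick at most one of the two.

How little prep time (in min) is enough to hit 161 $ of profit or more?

19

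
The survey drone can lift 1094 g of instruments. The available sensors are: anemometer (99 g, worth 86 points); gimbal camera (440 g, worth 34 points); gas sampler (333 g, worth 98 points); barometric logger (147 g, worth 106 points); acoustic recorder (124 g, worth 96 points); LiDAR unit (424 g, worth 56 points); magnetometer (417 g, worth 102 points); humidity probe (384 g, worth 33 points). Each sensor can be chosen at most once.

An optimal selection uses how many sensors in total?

5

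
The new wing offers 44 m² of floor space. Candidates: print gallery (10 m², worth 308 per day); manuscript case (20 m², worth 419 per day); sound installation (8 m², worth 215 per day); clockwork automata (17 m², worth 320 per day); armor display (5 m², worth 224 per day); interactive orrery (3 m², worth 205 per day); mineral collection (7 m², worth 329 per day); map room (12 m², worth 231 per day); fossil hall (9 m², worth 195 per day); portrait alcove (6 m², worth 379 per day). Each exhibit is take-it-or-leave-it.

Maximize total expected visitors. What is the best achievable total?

1676

Filling by ratio: print gallery + sound installation + armor display + interactive orrery + mineral collection + portrait alcove for 1660, with 5 m² left unused.
Dropping sound installation frees 8 m²; slotting in map room (12 m²) lifts the total to 1676 at 43 m².
The closest alternative, print gallery + sound installation + armor display + interactive orrery + mineral collection + portrait alcove, reaches only 1660.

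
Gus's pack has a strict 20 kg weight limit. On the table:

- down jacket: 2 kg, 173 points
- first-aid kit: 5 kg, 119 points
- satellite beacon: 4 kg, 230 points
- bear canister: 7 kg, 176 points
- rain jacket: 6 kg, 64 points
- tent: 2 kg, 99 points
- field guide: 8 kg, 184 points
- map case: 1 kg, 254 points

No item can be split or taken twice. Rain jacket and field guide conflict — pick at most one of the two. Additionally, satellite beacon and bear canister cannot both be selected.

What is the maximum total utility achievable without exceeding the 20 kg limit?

Best packing: down jacket + first-aid kit + satellite beacon + field guide + map case — 20 kg, 960 total.

960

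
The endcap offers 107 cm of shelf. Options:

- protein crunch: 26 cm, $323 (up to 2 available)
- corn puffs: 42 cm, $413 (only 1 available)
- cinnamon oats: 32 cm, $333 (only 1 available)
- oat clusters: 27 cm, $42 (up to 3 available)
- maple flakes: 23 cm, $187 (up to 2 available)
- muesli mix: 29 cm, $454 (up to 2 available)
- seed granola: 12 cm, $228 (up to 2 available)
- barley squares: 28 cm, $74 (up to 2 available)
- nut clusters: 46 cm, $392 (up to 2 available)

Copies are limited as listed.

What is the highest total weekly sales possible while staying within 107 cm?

Taking the top-ratio products first gives maple flakes + 2×muesli mix + 2×seed granola for 1551 (105 cm).
Dropping maple flakes and muesli mix frees 52 cm; slotting in 2×protein crunch (52 cm) lifts the total to 1556 at 105 cm.

1556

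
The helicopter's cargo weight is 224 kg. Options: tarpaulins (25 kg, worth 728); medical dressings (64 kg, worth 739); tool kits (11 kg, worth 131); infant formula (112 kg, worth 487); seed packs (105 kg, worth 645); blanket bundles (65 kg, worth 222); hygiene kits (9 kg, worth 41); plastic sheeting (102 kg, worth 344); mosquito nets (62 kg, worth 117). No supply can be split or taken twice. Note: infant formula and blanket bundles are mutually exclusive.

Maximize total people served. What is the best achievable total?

2284

Tarpaulins + medical dressings + tool kits + seed packs + hygiene kits uses 214 of the 224 kg and totals 2284.
Every other selection either busts 224 kg or breaks a pairing rule or fails to beat 2284.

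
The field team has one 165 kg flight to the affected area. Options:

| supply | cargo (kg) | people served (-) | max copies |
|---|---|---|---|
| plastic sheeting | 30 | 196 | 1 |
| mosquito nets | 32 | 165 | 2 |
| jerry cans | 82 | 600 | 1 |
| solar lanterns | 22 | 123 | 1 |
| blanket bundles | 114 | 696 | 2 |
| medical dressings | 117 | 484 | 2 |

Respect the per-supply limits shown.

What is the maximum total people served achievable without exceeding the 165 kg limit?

961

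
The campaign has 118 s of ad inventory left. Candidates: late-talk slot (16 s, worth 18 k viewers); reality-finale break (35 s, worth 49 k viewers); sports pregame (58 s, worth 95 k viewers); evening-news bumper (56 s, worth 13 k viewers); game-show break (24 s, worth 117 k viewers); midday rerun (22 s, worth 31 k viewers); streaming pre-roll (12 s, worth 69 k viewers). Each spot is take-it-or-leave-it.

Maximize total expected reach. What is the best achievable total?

312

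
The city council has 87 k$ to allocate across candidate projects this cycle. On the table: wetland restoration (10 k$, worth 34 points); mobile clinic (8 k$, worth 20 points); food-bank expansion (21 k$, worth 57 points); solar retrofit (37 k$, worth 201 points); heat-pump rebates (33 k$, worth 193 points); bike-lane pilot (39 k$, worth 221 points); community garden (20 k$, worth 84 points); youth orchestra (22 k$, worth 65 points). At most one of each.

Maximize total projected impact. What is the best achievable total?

456

Ranking by ratio (projected impact/k$): heat-pump rebates 5.85, bike-lane pilot 5.67, solar retrofit 5.43.
Greedy by ratio would take wetland restoration + heat-pump rebates + bike-lane pilot: 82 k$ used, total 448.
The 33 k$ tied up in heat-pump rebates is better spent on solar retrofit — total rises to 456 (86 k$).
The spare 1 k$ is too small for any remaining project, and no exchange beats 456.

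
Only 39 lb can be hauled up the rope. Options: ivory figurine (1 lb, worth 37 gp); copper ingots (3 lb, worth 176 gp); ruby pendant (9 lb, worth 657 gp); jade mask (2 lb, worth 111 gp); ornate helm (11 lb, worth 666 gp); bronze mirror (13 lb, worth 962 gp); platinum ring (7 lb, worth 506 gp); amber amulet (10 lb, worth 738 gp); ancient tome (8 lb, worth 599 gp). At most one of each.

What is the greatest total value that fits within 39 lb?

2863

Ranking by ratio (value/lb): ancient tome 74.88, bronze mirror 74.00, amber amulet 73.80.
A density-first pass picks ivory figurine + bronze mirror + platinum ring + amber amulet + ancient tome — 2842 at 39 lb.
The 9 lb tied up in ivory figurine and ancient tome is better spent on ruby pendant — total rises to 2863 (39 lb).
Runner-up ivory figurine + bronze mirror + platinum ring + amber amulet + ancient tome tops out at 2842.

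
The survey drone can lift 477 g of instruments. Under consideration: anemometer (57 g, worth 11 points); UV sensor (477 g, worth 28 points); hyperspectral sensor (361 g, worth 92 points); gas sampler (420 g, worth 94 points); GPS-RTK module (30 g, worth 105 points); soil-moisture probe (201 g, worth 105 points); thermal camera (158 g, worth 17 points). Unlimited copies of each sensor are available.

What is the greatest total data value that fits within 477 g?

1575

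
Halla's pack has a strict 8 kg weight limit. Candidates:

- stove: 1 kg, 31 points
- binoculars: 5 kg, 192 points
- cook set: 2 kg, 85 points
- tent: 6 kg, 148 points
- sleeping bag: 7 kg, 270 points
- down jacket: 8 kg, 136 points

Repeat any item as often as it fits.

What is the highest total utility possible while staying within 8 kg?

Density check — cook set 42.50, sleeping bag 38.57, binoculars 38.40 are the best per kg.
The ratio ordering already packs tightly: 4×cook set, 8 kg, 340.
No other feasible combination exceeds 340.

340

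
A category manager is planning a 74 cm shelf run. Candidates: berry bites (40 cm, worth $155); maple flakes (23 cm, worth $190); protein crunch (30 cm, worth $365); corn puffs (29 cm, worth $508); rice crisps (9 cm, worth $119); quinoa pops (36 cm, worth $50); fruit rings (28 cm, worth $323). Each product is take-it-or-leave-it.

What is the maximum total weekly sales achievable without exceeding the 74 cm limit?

992

By weekly sales per cm: corn puffs 17.52, rice crisps 13.22, protein crunch 12.17, fruit rings 11.54 lead.
The ratio ordering already packs tightly: protein crunch + corn puffs + rice crisps, 68 cm, 992.
Runner-up corn puffs + rice crisps + fruit rings tops out at 950.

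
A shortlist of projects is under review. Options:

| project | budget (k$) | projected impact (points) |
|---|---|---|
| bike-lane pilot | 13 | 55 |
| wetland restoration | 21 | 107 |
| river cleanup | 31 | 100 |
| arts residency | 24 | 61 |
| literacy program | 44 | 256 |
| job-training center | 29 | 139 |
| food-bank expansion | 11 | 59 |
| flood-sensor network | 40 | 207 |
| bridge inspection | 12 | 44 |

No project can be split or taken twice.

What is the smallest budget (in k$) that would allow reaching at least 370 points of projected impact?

Minimise k$ subject to total projected impact ≥ 370.
bike-lane pilot + literacy program + food-bank expansion: 370 projected impact at 68 k$.
Below 68 k$ the best achievable stays under 370.

68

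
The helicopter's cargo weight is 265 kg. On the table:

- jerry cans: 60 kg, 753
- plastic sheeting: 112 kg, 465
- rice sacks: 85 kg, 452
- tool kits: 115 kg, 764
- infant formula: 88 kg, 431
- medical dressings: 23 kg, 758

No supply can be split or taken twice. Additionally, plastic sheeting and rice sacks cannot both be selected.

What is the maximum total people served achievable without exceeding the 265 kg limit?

2394

A density-first pass picks jerry cans + tool kits + medical dressings — 2275 at 198 kg.
Dropping tool kits frees 115 kg; slotting in rice sacks + infant formula (173 kg) lifts the total to 2394 at 256 kg.
That's the maximum — no feasible swap from here does better than 2394.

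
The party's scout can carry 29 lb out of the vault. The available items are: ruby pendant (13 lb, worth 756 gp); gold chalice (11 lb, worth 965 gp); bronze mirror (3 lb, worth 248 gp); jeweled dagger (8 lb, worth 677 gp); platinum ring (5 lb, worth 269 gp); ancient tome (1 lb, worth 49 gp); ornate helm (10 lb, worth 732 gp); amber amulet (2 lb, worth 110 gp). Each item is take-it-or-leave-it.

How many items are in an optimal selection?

Optimal total is 2374.
gold chalice + jeweled dagger + ornate helm hits 2374 at 29 lb.
Any selection reaching 2374 contains exactly 3 items.

3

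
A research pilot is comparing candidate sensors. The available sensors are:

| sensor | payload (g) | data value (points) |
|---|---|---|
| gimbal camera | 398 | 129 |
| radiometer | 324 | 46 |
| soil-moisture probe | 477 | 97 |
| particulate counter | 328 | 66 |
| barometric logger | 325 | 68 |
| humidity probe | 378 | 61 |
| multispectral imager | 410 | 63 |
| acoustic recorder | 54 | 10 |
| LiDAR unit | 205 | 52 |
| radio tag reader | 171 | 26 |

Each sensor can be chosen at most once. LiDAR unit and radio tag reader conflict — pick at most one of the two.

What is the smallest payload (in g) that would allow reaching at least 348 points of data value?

1459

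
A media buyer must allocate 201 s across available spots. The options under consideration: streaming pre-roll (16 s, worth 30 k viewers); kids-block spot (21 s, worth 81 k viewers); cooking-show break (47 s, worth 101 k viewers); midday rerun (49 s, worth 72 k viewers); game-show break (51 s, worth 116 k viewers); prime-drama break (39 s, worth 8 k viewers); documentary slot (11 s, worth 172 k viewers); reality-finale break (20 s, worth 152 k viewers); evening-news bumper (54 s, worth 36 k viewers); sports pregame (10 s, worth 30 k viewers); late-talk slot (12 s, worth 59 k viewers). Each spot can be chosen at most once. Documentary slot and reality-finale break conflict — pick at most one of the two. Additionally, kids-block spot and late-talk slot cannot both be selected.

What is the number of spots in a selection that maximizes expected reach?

7

Optimal total is 580.
streaming pre-roll + cooking-show break + midday rerun + game-show break + documentary slot + sports pregame + late-talk slot hits 580 at 196 s.
All optima have 7 spots.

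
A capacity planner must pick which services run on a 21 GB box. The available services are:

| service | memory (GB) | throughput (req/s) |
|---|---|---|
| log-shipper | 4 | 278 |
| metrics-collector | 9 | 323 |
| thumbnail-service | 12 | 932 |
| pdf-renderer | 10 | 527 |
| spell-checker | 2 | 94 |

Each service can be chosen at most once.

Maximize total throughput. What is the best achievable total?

Density check — thumbnail-service 77.67, log-shipper 69.50, pdf-renderer 52.70 are the best per GB.
Log-shipper + thumbnail-service + spell-checker uses 18 of the 21 GB and totals 1304.
An exhaustive check of the 32 subsets confirms 1304.

1304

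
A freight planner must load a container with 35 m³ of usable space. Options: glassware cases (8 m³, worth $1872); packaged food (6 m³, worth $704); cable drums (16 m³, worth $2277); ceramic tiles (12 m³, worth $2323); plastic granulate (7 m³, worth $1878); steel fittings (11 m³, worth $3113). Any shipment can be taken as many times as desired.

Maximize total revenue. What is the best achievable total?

9390

Filling by ratio: 3×steel fittings for 9339, with 2 m³ left unused.
Replace 3×steel fittings with 5×plastic granulate: the trade gains 51 net, giving 9390 at 35 m³.
No other feasible combination exceeds 9390.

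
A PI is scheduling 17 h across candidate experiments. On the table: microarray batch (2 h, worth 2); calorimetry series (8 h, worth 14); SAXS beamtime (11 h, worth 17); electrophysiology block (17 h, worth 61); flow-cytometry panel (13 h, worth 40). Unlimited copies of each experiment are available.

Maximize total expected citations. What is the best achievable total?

Taking electrophysiology block: 17 h used, 61 in expected citations.
No other feasible combination exceeds 61.

61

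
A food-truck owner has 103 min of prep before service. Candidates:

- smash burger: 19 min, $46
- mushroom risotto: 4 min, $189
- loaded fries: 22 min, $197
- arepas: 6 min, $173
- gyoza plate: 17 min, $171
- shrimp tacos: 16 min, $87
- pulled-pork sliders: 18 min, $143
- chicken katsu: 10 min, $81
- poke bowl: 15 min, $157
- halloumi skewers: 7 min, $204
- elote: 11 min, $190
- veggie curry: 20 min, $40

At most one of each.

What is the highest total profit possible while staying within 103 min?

1424

Ranking by ratio (profit/min): mushroom risotto 47.25, halloumi skewers 29.14, arepas 28.83.
Greedy by ratio would take mushroom risotto + loaded fries + arepas + gyoza plate + chicken katsu + poke bowl + halloumi skewers + elote: 92 min used, total 1362.
Replace chicken katsu with pulled-pork sliders: the trade gains 62 net, giving 1424 at 100 min.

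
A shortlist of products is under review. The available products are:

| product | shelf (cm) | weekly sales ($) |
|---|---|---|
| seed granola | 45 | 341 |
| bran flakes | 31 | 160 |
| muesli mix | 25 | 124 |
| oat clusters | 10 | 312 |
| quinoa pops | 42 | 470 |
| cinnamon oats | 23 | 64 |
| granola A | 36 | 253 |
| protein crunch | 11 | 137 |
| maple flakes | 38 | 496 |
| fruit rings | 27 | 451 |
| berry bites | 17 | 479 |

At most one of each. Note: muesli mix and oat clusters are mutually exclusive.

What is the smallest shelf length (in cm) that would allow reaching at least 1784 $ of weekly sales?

103

Need the lightest bundle worth ≥ 1784.
oat clusters + protein crunch + maple flakes + fruit rings + berry bites reaches 1875 using 103 cm.
No combination under 103 cm hits 1784.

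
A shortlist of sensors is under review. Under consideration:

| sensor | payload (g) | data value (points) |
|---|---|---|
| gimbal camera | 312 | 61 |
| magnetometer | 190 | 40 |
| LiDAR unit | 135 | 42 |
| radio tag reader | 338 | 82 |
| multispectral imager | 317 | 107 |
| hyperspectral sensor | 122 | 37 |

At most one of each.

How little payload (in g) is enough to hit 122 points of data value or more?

Look for the lowest-payload combination reaching 122.
multispectral imager + hyperspectral sensor: 144 data value at 439 g.
Any bundle with less than 439 g falls short of 122.

439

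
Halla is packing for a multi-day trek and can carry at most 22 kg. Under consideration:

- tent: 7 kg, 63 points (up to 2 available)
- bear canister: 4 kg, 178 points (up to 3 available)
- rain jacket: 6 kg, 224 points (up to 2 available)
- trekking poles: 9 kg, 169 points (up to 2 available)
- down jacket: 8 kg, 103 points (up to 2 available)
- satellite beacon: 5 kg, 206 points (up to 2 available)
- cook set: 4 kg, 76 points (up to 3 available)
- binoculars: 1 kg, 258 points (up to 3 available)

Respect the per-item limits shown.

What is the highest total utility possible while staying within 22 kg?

1560

By utility per kg: binoculars 258.00, bear canister 44.50, satellite beacon 41.20 lead.
A density-first pass picks 3×bear canister + satellite beacon + 3×binoculars — 1514 at 20 kg.
Replace bear canister with rain jacket: the trade gains 46 net, giving 1560 at 22 kg.
No other feasible combination exceeds 1560.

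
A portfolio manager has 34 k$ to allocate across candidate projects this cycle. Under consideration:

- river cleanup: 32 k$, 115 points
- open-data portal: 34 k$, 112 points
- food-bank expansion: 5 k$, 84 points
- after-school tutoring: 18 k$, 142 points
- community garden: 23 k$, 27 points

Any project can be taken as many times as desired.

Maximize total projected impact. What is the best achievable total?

504

The ratio ordering already packs tightly: 6×food-bank expansion, 30 k$, 504.
That's the maximum — no swap from here does better than 504.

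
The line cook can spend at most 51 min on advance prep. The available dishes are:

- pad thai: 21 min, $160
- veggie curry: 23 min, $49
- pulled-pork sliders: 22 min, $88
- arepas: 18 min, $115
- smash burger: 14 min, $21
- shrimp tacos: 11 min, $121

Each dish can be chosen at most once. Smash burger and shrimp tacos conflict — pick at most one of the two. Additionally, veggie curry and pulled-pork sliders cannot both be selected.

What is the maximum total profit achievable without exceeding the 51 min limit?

396

The ratio ordering already packs tightly: pad thai + arepas + shrimp tacos, 50 min, 396.
Next best is pulled-pork sliders + arepas + shrimp tacos at 324 (51 min) — short by 72.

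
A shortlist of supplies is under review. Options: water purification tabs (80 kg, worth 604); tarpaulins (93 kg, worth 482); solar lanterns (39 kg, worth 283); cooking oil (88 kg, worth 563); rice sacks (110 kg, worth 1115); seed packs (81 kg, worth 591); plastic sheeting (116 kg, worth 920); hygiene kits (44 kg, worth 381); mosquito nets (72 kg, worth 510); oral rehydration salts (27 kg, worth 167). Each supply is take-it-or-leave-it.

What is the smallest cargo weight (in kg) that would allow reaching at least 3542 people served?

431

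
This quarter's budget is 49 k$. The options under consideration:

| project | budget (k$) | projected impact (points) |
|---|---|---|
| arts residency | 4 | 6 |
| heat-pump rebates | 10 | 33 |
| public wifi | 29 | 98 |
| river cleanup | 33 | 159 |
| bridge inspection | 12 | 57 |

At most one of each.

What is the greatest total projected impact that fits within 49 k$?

Best packing: arts residency + river cleanup + bridge inspection — 49 k$, 222 total.
Runner-up river cleanup + bridge inspection tops out at 216.

222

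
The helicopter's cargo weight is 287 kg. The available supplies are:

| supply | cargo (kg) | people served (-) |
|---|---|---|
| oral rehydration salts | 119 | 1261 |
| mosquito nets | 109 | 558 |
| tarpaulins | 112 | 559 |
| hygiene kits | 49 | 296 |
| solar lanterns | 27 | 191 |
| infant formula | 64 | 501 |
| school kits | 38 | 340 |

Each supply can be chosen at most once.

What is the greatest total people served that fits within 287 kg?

2398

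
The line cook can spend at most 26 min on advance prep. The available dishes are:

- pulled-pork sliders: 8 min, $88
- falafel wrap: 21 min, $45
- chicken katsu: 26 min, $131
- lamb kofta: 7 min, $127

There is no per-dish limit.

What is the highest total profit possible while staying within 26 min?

381

3×lamb kofta uses 21 of the 26 min and totals 381.
The spare 5 min is too small for any remaining dish, and no exchange beats 381.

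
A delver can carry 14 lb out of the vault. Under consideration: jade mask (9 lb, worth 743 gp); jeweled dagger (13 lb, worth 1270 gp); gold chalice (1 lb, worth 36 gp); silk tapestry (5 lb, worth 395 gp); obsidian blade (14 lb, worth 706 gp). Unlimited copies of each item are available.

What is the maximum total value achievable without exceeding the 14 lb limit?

By value per lb: jeweled dagger 97.69, jade mask 82.56, silk tapestry 79.00 lead.
Jeweled dagger + gold chalice uses 14 of the 14 lb and totals 1306.
No other feasible combination exceeds 1306.

1306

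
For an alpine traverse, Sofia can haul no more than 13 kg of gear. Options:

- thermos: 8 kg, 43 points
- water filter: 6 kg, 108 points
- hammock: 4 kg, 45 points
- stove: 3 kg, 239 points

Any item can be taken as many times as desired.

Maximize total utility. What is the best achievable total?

Taking 4×stove: 12 kg used, 956 in utility.

956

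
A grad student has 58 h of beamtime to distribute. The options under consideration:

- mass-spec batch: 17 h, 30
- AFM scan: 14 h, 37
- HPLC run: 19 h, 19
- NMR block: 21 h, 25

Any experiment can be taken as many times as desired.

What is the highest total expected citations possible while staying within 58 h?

The ratio ordering already packs tightly: 4×AFM scan, 56 h, 148.
Every other selection either busts 58 h or fails to beat 148.

148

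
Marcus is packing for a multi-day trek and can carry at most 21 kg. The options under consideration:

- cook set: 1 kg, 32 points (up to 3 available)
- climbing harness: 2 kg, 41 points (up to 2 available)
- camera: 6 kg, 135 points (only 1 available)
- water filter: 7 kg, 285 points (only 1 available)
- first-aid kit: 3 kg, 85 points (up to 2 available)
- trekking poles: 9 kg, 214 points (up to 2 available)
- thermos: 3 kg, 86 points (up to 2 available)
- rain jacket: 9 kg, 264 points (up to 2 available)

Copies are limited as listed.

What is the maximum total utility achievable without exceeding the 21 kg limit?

Greedy by ratio would take 3×cook set + climbing harness + water filter + rain jacket: 21 kg used, total 686.
Dropping cook set and climbing harness frees 3 kg; slotting in thermos (3 kg) lifts the total to 699 at 21 kg.
Nothing else within 21 kg beats 699.

699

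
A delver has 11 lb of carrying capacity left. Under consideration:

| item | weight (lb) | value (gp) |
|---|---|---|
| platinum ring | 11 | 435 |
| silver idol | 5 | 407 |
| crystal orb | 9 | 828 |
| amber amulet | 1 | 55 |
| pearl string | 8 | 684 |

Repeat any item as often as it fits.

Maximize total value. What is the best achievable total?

Ranking by ratio (value/lb): crystal orb 92.00, pearl string 85.50, silver idol 81.40, amber amulet 55.00.
Taking crystal orb + 2×amber amulet: 11 lb used, 938 in value.
That's the maximum — no swap from here does better than 938.

938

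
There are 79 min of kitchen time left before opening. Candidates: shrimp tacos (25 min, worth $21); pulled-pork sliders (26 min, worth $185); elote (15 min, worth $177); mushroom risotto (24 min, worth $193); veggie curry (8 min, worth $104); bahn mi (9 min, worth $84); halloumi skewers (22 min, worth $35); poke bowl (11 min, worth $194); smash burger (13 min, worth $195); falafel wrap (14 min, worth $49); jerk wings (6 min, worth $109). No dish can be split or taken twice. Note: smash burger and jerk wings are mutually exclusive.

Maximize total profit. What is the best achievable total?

863

By profit per min: jerk wings 18.17, poke bowl 17.64, smash burger 15.00, veggie curry 13.00 lead.
Elote + mushroom risotto + veggie curry + poke bowl + smash burger uses 71 of the 79 min and totals 863.
An exhaustive check of the 2048 subsets confirms 863.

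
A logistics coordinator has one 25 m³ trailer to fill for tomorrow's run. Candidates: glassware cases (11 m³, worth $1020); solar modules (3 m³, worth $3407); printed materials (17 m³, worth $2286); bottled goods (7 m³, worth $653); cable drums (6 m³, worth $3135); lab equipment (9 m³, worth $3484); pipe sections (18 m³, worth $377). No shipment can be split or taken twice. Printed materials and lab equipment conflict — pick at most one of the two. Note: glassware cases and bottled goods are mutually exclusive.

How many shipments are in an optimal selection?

4

Best achievable revenue is 10679.
One optimal bundle: solar modules + bottled goods + cable drums + lab equipment (25 m³).
Any selection reaching 10679 contains exactly 4 shipments.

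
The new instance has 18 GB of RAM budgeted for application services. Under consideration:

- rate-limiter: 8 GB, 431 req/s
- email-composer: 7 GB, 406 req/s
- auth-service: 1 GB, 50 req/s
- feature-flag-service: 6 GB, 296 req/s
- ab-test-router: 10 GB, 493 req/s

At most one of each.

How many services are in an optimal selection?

3

Best achievable throughput is 949.
For example email-composer + auth-service + ab-test-router achieves it, using 18 GB.
Every optimal selection uses 3 services.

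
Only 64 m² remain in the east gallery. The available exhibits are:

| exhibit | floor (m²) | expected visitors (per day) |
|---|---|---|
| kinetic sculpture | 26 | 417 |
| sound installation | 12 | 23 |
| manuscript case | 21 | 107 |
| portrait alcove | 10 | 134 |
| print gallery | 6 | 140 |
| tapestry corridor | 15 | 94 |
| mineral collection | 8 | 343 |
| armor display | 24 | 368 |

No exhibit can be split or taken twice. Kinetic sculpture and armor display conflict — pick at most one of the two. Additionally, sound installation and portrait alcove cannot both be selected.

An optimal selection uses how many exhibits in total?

The maximum expected visitors within 64 m² is 1079.
portrait alcove + print gallery + tapestry corridor + mineral collection + armor display hits 1079 at 63 m².
All optima have 5 exhibits.

5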